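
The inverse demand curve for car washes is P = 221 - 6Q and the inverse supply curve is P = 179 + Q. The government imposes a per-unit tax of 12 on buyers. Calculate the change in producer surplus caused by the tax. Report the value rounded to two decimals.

Without the tax, 221 - 6Q = 179 + Q so Q* = 6 and P* = 185.
With the tax, buyers' net willingness to pay falls by 12: (221 - 12) - 6Q = 179 + Q, so Q_t = 4.2857. Buyers pay P_b = 195.2857; sellers receive P_s = P_b - 12 = 183.2857.
PS falls from (1/2)(6)(6) = 18 to (1/2)(4.2857)(4.2857) = 9.1837, a change of -8.8163.

-8.82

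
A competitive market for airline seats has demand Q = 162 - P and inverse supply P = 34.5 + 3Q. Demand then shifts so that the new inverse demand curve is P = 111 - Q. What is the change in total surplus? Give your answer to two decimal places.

-1300.50

Rewriting demand in inverse form: P = 162 - Q.
Initial equilibrium: Q_0 = 31.875, P_0 = 130.125; CS_0 = (1/2)(31.875)(31.875) = 508.0078, PS_0 = (1/2)(31.875)(95.625) = 1524.0234.
New equilibrium: 111 - Q = 34.5 + 3Q gives Q_1 = 19.125, P_1 = 91.875; CS_1 = 182.8828, PS_1 = 548.6484.
Change in total surplus = (182.8828 + 548.6484) - (508.0078 + 1524.0234) = -1300.5.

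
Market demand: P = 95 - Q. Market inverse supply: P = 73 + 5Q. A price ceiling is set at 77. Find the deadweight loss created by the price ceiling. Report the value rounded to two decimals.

24.65

Free-market equilibrium: 95 - Q = 73 + 5Q gives Q* = 3.6667, P* = 91.3333.
At P = 77, sellers supply (77 - 73)/5 = 0.8 while buyers want more, so the quantity traded is 0.8 at price 77.
The lost-trades triangle has base Q* - 0.8 = 2.8667 and height equal to the gap between the curves at Q = 0.8, which is 94.2 - 77 = 17.2. DWL = (1/2)(2.8667)(17.2) = 24.6533.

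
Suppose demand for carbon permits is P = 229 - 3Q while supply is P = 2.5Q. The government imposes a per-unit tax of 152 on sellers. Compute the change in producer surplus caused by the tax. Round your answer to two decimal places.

Pre-tax equilibrium: 229 - 3Q = 2.5Q gives Q* = 41.6364, P* = 104.0909.
A tax on sellers shifts supply up by 152: 229 - 3Q = 2.5Q + 152, so Q_t = 14. Buyers pay P_b = 187; sellers receive P_s = P_b - 152 = 35.
PS falls from (1/2)(41.6364)(104.0909) = 2166.9835 to (1/2)(14)(35) = 245, a change of -1921.9835.

-1921.98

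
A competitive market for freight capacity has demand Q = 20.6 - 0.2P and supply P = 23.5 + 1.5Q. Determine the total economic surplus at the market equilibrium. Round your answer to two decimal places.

Rewriting demand in inverse form: P = 103 - 5Q.
Equilibrium: 103 - 5Q = 23.5 + 1.5Q, so Q* = 12.2308 and P* = 41.8462.
CS = (1/2)(12.2308)(61.1538) = 373.9793 and PS = (1/2)(12.2308)(18.3462) = 112.1938, so total surplus = 486.1731.

486.17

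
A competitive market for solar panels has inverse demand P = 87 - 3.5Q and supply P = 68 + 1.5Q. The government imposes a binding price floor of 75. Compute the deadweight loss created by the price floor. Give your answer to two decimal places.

Free-market equilibrium: 87 - 3.5Q = 68 + 1.5Q gives Q* = 3.8, P* = 73.7.
At P = 75, buyers demand (87 - 75)/3.5 = 3.4286 while sellers would supply more, so the quantity traded is 3.4286 at price 75.
At Q = 3.4286 the demand price is 75 and the supply price is 73.1429. Deadweight loss is the triangle between the curves from 3.4286 to 3.8: (1/2)(75 - 73.1429)(3.8 - 3.4286) = 0.3449.

0.34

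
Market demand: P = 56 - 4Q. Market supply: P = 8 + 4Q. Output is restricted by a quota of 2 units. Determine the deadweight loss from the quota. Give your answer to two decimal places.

Unrestricted equilibrium: Q* = (56 - 8)/(4 + 4) = 6.
At Q = 2 the demand price is 56 - 4(2) = 48 and the supply price is 8 + 4(2) = 16.
Deadweight loss is the triangle between the curves from 2 to 6: (1/2)(48 - 16)(6 - 2) = 64.

64.00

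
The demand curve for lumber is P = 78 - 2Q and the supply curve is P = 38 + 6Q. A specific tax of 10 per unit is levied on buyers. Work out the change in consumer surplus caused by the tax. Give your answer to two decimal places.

Pre-tax equilibrium: 78 - 2Q = 38 + 6Q gives Q* = 5, P* = 68.
With the tax, buyers' net willingness to pay falls by 10: (78 - 10) - 2Q = 38 + 6Q, so Q_t = 3.75. Buyers pay P_b = 70.5; sellers receive P_s = P_b - 10 = 60.5.
Consumers lose the trapezoid between P* and P_b out to Q_t plus the triangle from Q_t to Q*: change in CS = 14.0625 - 25 = -10.9375.

-10.94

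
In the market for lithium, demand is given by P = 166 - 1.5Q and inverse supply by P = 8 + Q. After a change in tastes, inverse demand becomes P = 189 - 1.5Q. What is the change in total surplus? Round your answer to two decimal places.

1559.40

Initial equilibrium: Q_0 = 63.2, P_0 = 71.2; CS_0 = (1/2)(63.2)(94.8) = 2995.68, PS_0 = (1/2)(63.2)(63.2) = 1997.12.
New equilibrium: 189 - 1.5Q = 8 + Q gives Q_1 = 72.4, P_1 = 80.4; CS_1 = 3931.32, PS_1 = 2620.88.
Change in total surplus = (3931.32 + 2620.88) - (2995.68 + 1997.12) = 1559.4.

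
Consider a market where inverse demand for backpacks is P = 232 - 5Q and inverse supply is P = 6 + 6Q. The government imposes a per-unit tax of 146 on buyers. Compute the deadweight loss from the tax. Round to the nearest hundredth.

968.91

Without the tax, 232 - 5Q = 6 + 6Q so Q* = 20.5455 and P* = 129.2727.
With the tax, buyers' net willingness to pay falls by 146: (232 - 146) - 5Q = 6 + 6Q, so Q_t = 7.2727. Buyers pay P_b = 195.6364; sellers receive P_s = P_b - 146 = 49.6364.
Deadweight loss is the triangle between the curves from Q_t to Q*: (1/2)(20.5455 - 7.2727)(146) = 968.9091.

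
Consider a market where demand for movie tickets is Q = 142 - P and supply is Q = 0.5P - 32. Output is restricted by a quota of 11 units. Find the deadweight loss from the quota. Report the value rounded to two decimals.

337.50

Rewriting demand in inverse form: P = 142 - Q.
Rewriting supply in inverse form: P = 64 + 2Q.
Unrestricted equilibrium: Q* = (142 - 64)/(1 + 2) = 26.
At Q = 11 the demand price is 142 - (11) = 131 and the supply price is 64 + 2(11) = 86.
Deadweight loss is the triangle between the curves from 11 to 26: (1/2)(131 - 86)(26 - 11) = 337.5.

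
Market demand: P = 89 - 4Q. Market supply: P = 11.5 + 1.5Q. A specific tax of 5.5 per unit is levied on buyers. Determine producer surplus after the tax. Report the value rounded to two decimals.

Without the tax, 89 - 4Q = 11.5 + 1.5Q so Q* = 14.0909 and P* = 32.6364.
With the tax, buyers' net willingness to pay falls by 5.5: (89 - 5.5) - 4Q = 11.5 + 1.5Q, so Q_t = 13.0909. Buyers pay P_b = 36.6364; sellers receive P_s = P_b - 5.5 = 31.1364.
PS = (1/2)(Q_t)(P_s - 11.5) = (1/2)(13.0909)(19.6364) = 128.5289.

128.53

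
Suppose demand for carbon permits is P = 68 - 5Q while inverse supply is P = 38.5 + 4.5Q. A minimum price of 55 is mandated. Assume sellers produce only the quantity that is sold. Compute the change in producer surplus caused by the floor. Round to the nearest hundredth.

Free-market equilibrium: 68 - 5Q = 38.5 + 4.5Q gives Q* = 3.1053, P* = 52.4737.
At the floor price 55, quantity demanded is (68 - 55)/5 = 2.6; demand is the short side, so Q = 2.6 trades at P = 55.
PS goes from (1/2)(3.1053)(13.9737) = 21.696 to 27.69 (computed as (55 - 38.5)(2.6) - (1/2)(4.5)(2.6)^2), a change of 5.994.

5.99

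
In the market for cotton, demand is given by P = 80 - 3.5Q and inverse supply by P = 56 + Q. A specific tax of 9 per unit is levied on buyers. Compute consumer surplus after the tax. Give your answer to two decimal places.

Pre-tax equilibrium: 80 - 3.5Q = 56 + Q gives Q* = 5.3333, P* = 61.3333.
A tax on buyers shifts demand down by 9: (80 - 9) - 3.5Q = 56 + Q, so Q_t = 3.3333. Buyers pay P_b = 68.3333; sellers receive P_s = P_b - 9 = 59.3333.
Consumer surplus is the triangle under demand above P_b: (1/2)(3.3333)(80 - 68.3333) = 19.4444.

19.44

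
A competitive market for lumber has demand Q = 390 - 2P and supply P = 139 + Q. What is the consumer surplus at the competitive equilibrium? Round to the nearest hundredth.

348.44

Rewriting demand in inverse form: P = 195 - 0.5Q.
Set 195 - 0.5Q = 139 + Q, which gives 56 = 1.5Q, so Q* = 37.3333 and P* = 195 - 0.5(37.3333) = 176.3333.
CS is the area between the demand curve and P* from 0 to Q*: (1/2)(37.3333)(18.6667) = 348.4444.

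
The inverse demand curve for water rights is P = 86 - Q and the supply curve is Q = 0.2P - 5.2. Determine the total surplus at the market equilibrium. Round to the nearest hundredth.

Rewriting supply in inverse form: P = 26 + 5Q.
Equilibrium: 86 - Q = 26 + 5Q, so Q* = 10 and P* = 76.
CS = (1/2)(10)(10) = 50 and PS = (1/2)(10)(50) = 250, so total surplus = 300.

300.00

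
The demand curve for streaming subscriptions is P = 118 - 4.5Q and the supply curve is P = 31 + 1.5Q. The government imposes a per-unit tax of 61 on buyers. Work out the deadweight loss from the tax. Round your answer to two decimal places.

Pre-tax equilibrium: 118 - 4.5Q = 31 + 1.5Q gives Q* = 14.5, P* = 52.75.
A tax on buyers shifts demand down by 61: (118 - 61) - 4.5Q = 31 + 1.5Q, so Q_t = 4.3333. Buyers pay P_b = 98.5; sellers receive P_s = P_b - 61 = 37.5.
The welfare triangle lost has base Q* - Q_t = 10.1667 and height t = 61, so DWL = (1/2)(10.1667)(61) = 310.0833.

310.08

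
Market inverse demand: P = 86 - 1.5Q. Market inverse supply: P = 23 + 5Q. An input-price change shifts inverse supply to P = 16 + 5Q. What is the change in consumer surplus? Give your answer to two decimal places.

Initial equilibrium: Q_0 = 9.6923, P_0 = 71.4615; CS_0 = (1/2)(9.6923)(14.5385) = 70.4556, PS_0 = (1/2)(9.6923)(48.4615) = 234.8521.
New equilibrium: 86 - 1.5Q = 16 + 5Q gives Q_1 = 10.7692, P_1 = 69.8462; CS_1 = 86.9822, PS_1 = 289.9408.
Change in consumer surplus = 86.9822 - 70.4556 = 16.5266.

16.53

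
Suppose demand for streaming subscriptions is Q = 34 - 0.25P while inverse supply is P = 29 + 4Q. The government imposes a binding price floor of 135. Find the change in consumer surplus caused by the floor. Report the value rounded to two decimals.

-357.66

Rewriting demand in inverse form: P = 136 - 4Q.
Without the control, 136 - 4Q = 29 + 4Q so Q* = 13.375 and P* = 82.5.
At P = 135, buyers demand (136 - 135)/4 = 0.25 while sellers would supply more, so the quantity traded is 0.25 at price 135.
CS goes from (1/2)(13.375)(53.5) = 357.7812 to 0.125 (computed as (136 - 135)(0.25) - (1/2)(4)(0.25)^2), a change of -357.6562.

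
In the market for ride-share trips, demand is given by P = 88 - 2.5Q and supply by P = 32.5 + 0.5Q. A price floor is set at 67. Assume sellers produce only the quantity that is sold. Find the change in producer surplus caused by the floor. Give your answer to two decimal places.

Without the control, 88 - 2.5Q = 32.5 + 0.5Q so Q* = 18.5 and P* = 41.75.
At the floor price 67, quantity demanded is (88 - 67)/2.5 = 8.4; demand is the short side, so Q = 8.4 trades at P = 67.
PS goes from (1/2)(18.5)(9.25) = 85.5625 to 272.16 (computed as (67 - 32.5)(8.4) - (1/2)(0.5)(8.4)^2), a change of 186.5975.

186.60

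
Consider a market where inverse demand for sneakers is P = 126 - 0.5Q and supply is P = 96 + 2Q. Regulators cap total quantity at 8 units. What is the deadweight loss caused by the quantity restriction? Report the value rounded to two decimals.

Unrestricted equilibrium: Q* = (126 - 96)/(0.5 + 2) = 12.
At Q = 8 the demand price is 126 - 0.5(8) = 122 and the supply price is 96 + 2(8) = 112.
DWL = (1/2)(gap between curves at 8) x (Q* - 8) = (1/2)(10)(4) = 20.

20.00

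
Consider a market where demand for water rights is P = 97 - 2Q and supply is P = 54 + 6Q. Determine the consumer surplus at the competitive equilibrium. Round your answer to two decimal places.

Setting demand equal to supply, 43 = 8Q, so Q* = 5.375 and P* = 86.25.
Consumer surplus is the triangle under demand above P*: (1/2)(5.375)(97 - 86.25) = (1/2)(5.375)(10.75) = 28.8906.

28.89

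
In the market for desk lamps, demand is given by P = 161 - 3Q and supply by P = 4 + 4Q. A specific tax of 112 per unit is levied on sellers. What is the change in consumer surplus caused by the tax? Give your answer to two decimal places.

-692.57

Pre-tax equilibrium: 161 - 3Q = 4 + 4Q gives Q* = 22.4286, P* = 93.7143.
With the tax, sellers need 112 more per unit: 161 - 3Q = 4 + 4Q + 112, so Q_t = 6.4286. Buyers pay P_b = 141.7143; sellers receive P_s = P_b - 112 = 29.7143.
Consumers lose the trapezoid between P* and P_b out to Q_t plus the triangle from Q_t to Q*: change in CS = 61.9898 - 754.5612 = -692.5714.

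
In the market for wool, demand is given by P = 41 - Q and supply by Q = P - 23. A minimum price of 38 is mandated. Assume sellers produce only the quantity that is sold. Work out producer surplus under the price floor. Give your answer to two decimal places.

Rewriting supply in inverse form: P = 23 + Q.
Without the control, 41 - Q = 23 + Q so Q* = 9 and P* = 32.
At P = 38, buyers demand (41 - 38)/1 = 3 while sellers would supply more, so the quantity traded is 3 at price 38.
The supply price at Q = 3 is 26. PS is the trapezoid between 38 and supply over [0, 3]: (1/2)[(38 - 23) + (38 - 26)](3) = 40.5.

40.50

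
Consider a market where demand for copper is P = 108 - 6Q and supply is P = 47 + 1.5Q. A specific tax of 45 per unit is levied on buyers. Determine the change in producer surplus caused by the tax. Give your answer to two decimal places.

-46.20

Pre-tax equilibrium: 108 - 6Q = 47 + 1.5Q gives Q* = 8.1333, P* = 59.2.
With the tax, buyers' net willingness to pay falls by 45: (108 - 45) - 6Q = 47 + 1.5Q, so Q_t = 2.1333. Buyers pay P_b = 95.2; sellers receive P_s = P_b - 45 = 50.2.
Producers lose the trapezoid between P_s and P* out to Q_t plus the triangle from Q_t to Q*: change in PS = 3.4133 - 49.6133 = -46.2.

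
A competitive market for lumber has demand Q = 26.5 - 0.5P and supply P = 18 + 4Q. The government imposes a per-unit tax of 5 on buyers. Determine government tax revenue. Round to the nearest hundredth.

25.00

Rewriting demand in inverse form: P = 53 - 2Q.
Without the tax, 53 - 2Q = 18 + 4Q so Q* = 5.8333 and P* = 41.3333.
With the tax, buyers' net willingness to pay falls by 5: (53 - 5) - 2Q = 18 + 4Q, so Q_t = 5. Buyers pay P_b = 43; sellers receive P_s = P_b - 5 = 38.
Revenue is the tax times quantity traded: 5 x 5 = 25.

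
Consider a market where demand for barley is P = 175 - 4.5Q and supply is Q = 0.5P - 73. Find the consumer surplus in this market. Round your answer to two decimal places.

Rewriting supply in inverse form: P = 146 + 2Q.
Set 175 - 4.5Q = 146 + 2Q, which gives 29 = 6.5Q, so Q* = 4.4615 and P* = 175 - 4.5(4.4615) = 154.9231.
Consumer surplus is the triangle under demand above P*: (1/2)(4.4615)(175 - 154.9231) = (1/2)(4.4615)(20.0769) = 44.787.

44.79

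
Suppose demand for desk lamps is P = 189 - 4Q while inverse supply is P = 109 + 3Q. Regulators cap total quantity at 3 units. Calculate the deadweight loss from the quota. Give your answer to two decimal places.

248.64

Unrestricted equilibrium: Q* = (189 - 109)/(4 + 3) = 11.4286.
At Q = 3 the demand price is 189 - 4(3) = 177 and the supply price is 109 + 3(3) = 118.
DWL = (1/2)(gap between curves at 3) x (Q* - 3) = (1/2)(59)(8.4286) = 248.6429.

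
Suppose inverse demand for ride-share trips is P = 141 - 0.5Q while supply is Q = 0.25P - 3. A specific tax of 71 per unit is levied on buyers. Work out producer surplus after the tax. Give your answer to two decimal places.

Rewriting supply in inverse form: P = 12 + 4Q.
Pre-tax equilibrium: 141 - 0.5Q = 12 + 4Q gives Q* = 28.6667, P* = 126.6667.
A tax on buyers shifts demand down by 71: (141 - 71) - 0.5Q = 12 + 4Q, so Q_t = 12.8889. Buyers pay P_b = 134.5556; sellers receive P_s = P_b - 71 = 63.5556.
PS = (1/2)(Q_t)(P_s - 12) = (1/2)(12.8889)(51.5556) = 332.2469.

332.25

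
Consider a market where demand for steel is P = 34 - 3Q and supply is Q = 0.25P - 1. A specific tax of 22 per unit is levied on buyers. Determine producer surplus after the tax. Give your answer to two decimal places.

Rewriting supply in inverse form: P = 4 + 4Q.
Without the tax, 34 - 3Q = 4 + 4Q so Q* = 4.2857 and P* = 21.1429.
With the tax, buyers' net willingness to pay falls by 22: (34 - 22) - 3Q = 4 + 4Q, so Q_t = 1.1429. Buyers pay P_b = 30.5714; sellers receive P_s = P_b - 22 = 8.5714.
Producer surplus is the triangle above supply below P_s: (1/2)(1.1429)(8.5714 - 4) = 2.6122.

2.61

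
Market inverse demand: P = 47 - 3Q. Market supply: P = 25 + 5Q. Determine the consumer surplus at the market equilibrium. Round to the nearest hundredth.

11.34

Setting demand equal to supply, 22 = 8Q, so Q* = 2.75 and P* = 38.75.
CS is the area between the demand curve and P* from 0 to Q*: (1/2)(2.75)(8.25) = 11.3438.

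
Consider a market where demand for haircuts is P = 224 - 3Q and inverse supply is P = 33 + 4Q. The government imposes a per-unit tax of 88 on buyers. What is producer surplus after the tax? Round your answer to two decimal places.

433.02

Pre-tax equilibrium: 224 - 3Q = 33 + 4Q gives Q* = 27.2857, P* = 142.1429.
With the tax, buyers' net willingness to pay falls by 88: (224 - 88) - 3Q = 33 + 4Q, so Q_t = 14.7143. Buyers pay P_b = 179.8571; sellers receive P_s = P_b - 88 = 91.8571.
Producer surplus is the triangle above supply below P_s: (1/2)(14.7143)(91.8571 - 33) = 433.0204.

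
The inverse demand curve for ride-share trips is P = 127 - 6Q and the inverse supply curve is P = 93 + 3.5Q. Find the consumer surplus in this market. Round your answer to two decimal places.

Equilibrium: 127 - 6Q = 93 + 3.5Q, so Q* = 3.5789 and P* = 105.5263.
The demand choke price is 127, so CS = (1/2)(Q*)(127 - P*) = (1/2)(3.5789)(21.4737) = 38.4266.

38.43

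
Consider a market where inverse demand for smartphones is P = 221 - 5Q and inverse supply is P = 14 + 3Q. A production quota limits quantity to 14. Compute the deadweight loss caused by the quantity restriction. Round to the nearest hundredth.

564.06

Unrestricted equilibrium: Q* = (221 - 14)/(5 + 3) = 25.875.
At Q = 14 the demand price is 221 - 5(14) = 151 and the supply price is 14 + 3(14) = 56.
DWL = (1/2)(gap between curves at 14) x (Q* - 14) = (1/2)(95)(11.875) = 564.0625.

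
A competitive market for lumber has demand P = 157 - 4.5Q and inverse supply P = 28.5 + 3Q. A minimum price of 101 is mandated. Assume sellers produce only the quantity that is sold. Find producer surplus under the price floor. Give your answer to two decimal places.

669.93

Free-market equilibrium: 157 - 4.5Q = 28.5 + 3Q gives Q* = 17.1333, P* = 79.9.
At P = 101, buyers demand (157 - 101)/4.5 = 12.4444 while sellers would supply more, so the quantity traded is 12.4444 at price 101.
The supply price at Q = 12.4444 is 65.8333. PS is the trapezoid between 101 and supply over [0, 12.4444]: (1/2)[(101 - 28.5) + (101 - 65.8333)](12.4444) = 669.9259.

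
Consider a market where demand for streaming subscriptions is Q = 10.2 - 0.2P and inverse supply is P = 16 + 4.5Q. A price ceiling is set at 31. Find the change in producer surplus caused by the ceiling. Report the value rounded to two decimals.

Rewriting demand in inverse form: P = 51 - 5Q.
Free-market equilibrium: 51 - 5Q = 16 + 4.5Q gives Q* = 3.6842, P* = 32.5789.
At the ceiling price 31, quantity supplied is (31 - 16)/4.5 = 3.3333; supply is the short side, so Q = 3.3333 trades at P = 31.
PS goes from (1/2)(3.6842)(16.5789) = 30.5402 to 25 (computed as (31 - 16)(3.3333) - (1/2)(4.5)(3.3333)^2), a change of -5.5402.

-5.54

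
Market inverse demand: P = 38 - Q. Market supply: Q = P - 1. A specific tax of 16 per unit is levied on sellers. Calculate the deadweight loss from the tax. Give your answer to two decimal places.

Rewriting supply in inverse form: P = 1 + Q.
Pre-tax equilibrium: 38 - Q = 1 + Q gives Q* = 18.5, P* = 19.5.
A tax on sellers shifts supply up by 16: 38 - Q = 1 + Q + 16, so Q_t = 10.5. Buyers pay P_b = 27.5; sellers receive P_s = P_b - 16 = 11.5.
Deadweight loss is the triangle between the curves from Q_t to Q*: (1/2)(18.5 - 10.5)(16) = 64.

64.00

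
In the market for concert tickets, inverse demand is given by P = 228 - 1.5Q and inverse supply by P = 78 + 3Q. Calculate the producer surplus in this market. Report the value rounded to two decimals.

Equilibrium: 228 - 1.5Q = 78 + 3Q, so Q* = 33.3333 and P* = 178.
The supply curve's price intercept is 78, so PS = (1/2)(Q*)(P* - 78) = (1/2)(33.3333)(100) = 1666.6667.

1666.67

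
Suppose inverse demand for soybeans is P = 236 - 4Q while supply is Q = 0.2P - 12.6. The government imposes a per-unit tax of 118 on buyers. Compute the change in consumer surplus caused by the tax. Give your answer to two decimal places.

-664.30

Rewriting supply in inverse form: P = 63 + 5Q.
Pre-tax equilibrium: 236 - 4Q = 63 + 5Q gives Q* = 19.2222, P* = 159.1111.
A tax on buyers shifts demand down by 118: (236 - 118) - 4Q = 63 + 5Q, so Q_t = 6.1111. Buyers pay P_b = 211.5556; sellers receive P_s = P_b - 118 = 93.5556.
Consumers lose the trapezoid between P* and P_b out to Q_t plus the triangle from Q_t to Q*: change in CS = 74.6914 - 738.9877 = -664.2963.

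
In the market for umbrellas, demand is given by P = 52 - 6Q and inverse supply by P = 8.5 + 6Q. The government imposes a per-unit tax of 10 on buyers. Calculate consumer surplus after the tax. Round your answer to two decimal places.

Pre-tax equilibrium: 52 - 6Q = 8.5 + 6Q gives Q* = 3.625, P* = 30.25.
A tax on buyers shifts demand down by 10: (52 - 10) - 6Q = 8.5 + 6Q, so Q_t = 2.7917. Buyers pay P_b = 35.25; sellers receive P_s = P_b - 10 = 25.25.
CS = (1/2)(Q_t)(52 - P_b) = (1/2)(2.7917)(16.75) = 23.3802.

23.38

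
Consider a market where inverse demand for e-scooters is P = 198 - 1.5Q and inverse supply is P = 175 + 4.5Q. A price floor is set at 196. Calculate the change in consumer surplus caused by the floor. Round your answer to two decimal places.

Free-market equilibrium: 198 - 1.5Q = 175 + 4.5Q gives Q* = 3.8333, P* = 192.25.
At P = 196, buyers demand (198 - 196)/1.5 = 1.3333 while sellers would supply more, so the quantity traded is 1.3333 at price 196.
CS goes from (1/2)(3.8333)(5.75) = 11.0208 to 1.3333 (computed as (198 - 196)(1.3333) - (1/2)(1.5)(1.3333)^2), a change of -9.6875.

-9.69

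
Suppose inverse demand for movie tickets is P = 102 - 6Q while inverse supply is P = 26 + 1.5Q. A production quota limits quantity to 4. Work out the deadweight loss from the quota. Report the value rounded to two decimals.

Unrestricted equilibrium: Q* = (102 - 26)/(6 + 1.5) = 10.1333.
At Q = 4 the demand price is 102 - 6(4) = 78 and the supply price is 26 + 1.5(4) = 32.
DWL = (1/2)(gap between curves at 4) x (Q* - 4) = (1/2)(46)(6.1333) = 141.0667.

141.07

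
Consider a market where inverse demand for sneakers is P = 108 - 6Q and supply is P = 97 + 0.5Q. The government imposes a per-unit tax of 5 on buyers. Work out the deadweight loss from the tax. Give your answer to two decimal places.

Pre-tax equilibrium: 108 - 6Q = 97 + 0.5Q gives Q* = 1.6923, P* = 97.8462.
With the tax, buyers' net willingness to pay falls by 5: (108 - 5) - 6Q = 97 + 0.5Q, so Q_t = 0.9231. Buyers pay P_b = 102.4615; sellers receive P_s = P_b - 5 = 97.4615.
Deadweight loss is the triangle between the curves from Q_t to Q*: (1/2)(1.6923 - 0.9231)(5) = 1.9231.

1.92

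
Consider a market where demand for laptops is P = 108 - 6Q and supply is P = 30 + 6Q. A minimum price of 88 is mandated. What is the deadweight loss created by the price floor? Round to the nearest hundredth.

60.17

Without the control, 108 - 6Q = 30 + 6Q so Q* = 6.5 and P* = 69.
At the floor price 88, quantity demanded is (108 - 88)/6 = 3.3333; demand is the short side, so Q = 3.3333 trades at P = 88.
At Q = 3.3333 the demand price is 88 and the supply price is 50. Deadweight loss is the triangle between the curves from 3.3333 to 6.5: (1/2)(88 - 50)(6.5 - 3.3333) = 60.1667.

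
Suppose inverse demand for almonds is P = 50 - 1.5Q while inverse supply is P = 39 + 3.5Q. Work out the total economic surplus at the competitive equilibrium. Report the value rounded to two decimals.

12.10

Setting demand equal to supply, 11 = 5Q, so Q* = 2.2 and P* = 46.7.
Total surplus is the full triangle between the curves from 0 to Q*: (1/2)(2.2)(50 - 39) = 12.1.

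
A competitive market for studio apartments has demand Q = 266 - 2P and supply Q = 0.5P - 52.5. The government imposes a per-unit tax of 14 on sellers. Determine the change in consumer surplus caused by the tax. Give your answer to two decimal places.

-23.52

Rewriting demand in inverse form: P = 133 - 0.5Q.
Rewriting supply in inverse form: P = 105 + 2Q.
Without the tax, 133 - 0.5Q = 105 + 2Q so Q* = 11.2 and P* = 127.4.
A tax on sellers shifts supply up by 14: 133 - 0.5Q = 105 + 2Q + 14, so Q_t = 5.6. Buyers pay P_b = 130.2; sellers receive P_s = P_b - 14 = 116.2.
Consumers lose the trapezoid between P* and P_b out to Q_t plus the triangle from Q_t to Q*: change in CS = 7.84 - 31.36 = -23.52.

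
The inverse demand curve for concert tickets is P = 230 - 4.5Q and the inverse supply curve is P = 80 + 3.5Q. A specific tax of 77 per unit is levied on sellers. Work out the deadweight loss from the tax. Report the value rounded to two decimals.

370.56

Without the tax, 230 - 4.5Q = 80 + 3.5Q so Q* = 18.75 and P* = 145.625.
A tax on sellers shifts supply up by 77: 230 - 4.5Q = 80 + 3.5Q + 77, so Q_t = 9.125. Buyers pay P_b = 188.9375; sellers receive P_s = P_b - 77 = 111.9375.
Deadweight loss is the triangle between the curves from Q_t to Q*: (1/2)(18.75 - 9.125)(77) = 370.5625.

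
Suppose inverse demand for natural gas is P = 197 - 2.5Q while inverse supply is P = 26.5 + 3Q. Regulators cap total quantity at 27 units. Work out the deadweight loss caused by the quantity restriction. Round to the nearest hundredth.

Unrestricted equilibrium: Q* = (197 - 26.5)/(2.5 + 3) = 31.
At Q = 27 the demand price is 197 - 2.5(27) = 129.5 and the supply price is 26.5 + 3(27) = 107.5.
DWL = (1/2)(gap between curves at 27) x (Q* - 27) = (1/2)(22)(4) = 44.

44.00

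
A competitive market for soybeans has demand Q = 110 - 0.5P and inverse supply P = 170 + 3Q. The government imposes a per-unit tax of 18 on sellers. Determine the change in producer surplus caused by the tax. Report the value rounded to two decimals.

Rewriting demand in inverse form: P = 220 - 2Q.
Without the tax, 220 - 2Q = 170 + 3Q so Q* = 10 and P* = 200.
With the tax, sellers need 18 more per unit: 220 - 2Q = 170 + 3Q + 18, so Q_t = 6.4. Buyers pay P_b = 207.2; sellers receive P_s = P_b - 18 = 189.2.
PS falls from (1/2)(10)(30) = 150 to (1/2)(6.4)(19.2) = 61.44, a change of -88.56.

-88.56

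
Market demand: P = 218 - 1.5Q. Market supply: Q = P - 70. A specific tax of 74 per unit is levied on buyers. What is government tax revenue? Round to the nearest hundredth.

2190.40

Rewriting supply in inverse form: P = 70 + Q.
Pre-tax equilibrium: 218 - 1.5Q = 70 + Q gives Q* = 59.2, P* = 129.2.
A tax on buyers shifts demand down by 74: (218 - 74) - 1.5Q = 70 + Q, so Q_t = 29.6. Buyers pay P_b = 173.6; sellers receive P_s = P_b - 74 = 99.6.
Revenue is the tax times quantity traded: 74 x 29.6 = 2190.4.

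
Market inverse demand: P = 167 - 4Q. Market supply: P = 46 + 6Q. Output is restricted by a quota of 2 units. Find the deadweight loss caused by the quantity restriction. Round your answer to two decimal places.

Without the quota, 167 - 4Q = 46 + 6Q gives Q* = 12.1.
At Q = 2 the demand price is 167 - 4(2) = 159 and the supply price is 46 + 6(2) = 58.
Deadweight loss is the triangle between the curves from 2 to 12.1: (1/2)(159 - 58)(12.1 - 2) = 510.05.

510.05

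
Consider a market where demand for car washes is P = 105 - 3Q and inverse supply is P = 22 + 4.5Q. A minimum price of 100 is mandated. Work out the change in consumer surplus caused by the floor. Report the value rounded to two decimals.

Without the control, 105 - 3Q = 22 + 4.5Q so Q* = 11.0667 and P* = 71.8.
At the floor price 100, quantity demanded is (105 - 100)/3 = 1.6667; demand is the short side, so Q = 1.6667 trades at P = 100.
CS goes from (1/2)(11.0667)(33.2) = 183.7067 to 4.1667 (computed as (105 - 100)(1.6667) - (1/2)(3)(1.6667)^2), a change of -179.54.

-179.54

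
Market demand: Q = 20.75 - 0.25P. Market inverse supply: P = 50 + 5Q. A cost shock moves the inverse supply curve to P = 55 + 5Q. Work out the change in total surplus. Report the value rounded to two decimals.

Rewriting demand in inverse form: P = 83 - 4Q.
Initial equilibrium: Q_0 = 3.6667, P_0 = 68.3333; CS_0 = (1/2)(3.6667)(14.6667) = 26.8889, PS_0 = (1/2)(3.6667)(18.3333) = 33.6111.
New equilibrium: 83 - 4Q = 55 + 5Q gives Q_1 = 3.1111, P_1 = 70.5556; CS_1 = 19.358, PS_1 = 24.1975.
Change in total surplus = (19.358 + 24.1975) - (26.8889 + 33.6111) = -16.9444.

-16.94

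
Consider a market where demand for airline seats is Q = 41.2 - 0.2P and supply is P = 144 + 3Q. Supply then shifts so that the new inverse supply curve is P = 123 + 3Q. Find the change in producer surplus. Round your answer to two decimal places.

71.37

Rewriting demand in inverse form: P = 206 - 5Q.
Initial equilibrium: Q_0 = 7.75, P_0 = 167.25; CS_0 = (1/2)(7.75)(38.75) = 150.1562, PS_0 = (1/2)(7.75)(23.25) = 90.0938.
New equilibrium: 206 - 5Q = 123 + 3Q gives Q_1 = 10.375, P_1 = 154.125; CS_1 = 269.1016, PS_1 = 161.4609.
Change in producer surplus = 161.4609 - 90.0938 = 71.3672.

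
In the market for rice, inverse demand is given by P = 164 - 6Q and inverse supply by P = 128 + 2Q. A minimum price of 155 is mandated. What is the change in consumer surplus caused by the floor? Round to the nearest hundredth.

-54.00

Without the control, 164 - 6Q = 128 + 2Q so Q* = 4.5 and P* = 137.
At P = 155, buyers demand (164 - 155)/6 = 1.5 while sellers would supply more, so the quantity traded is 1.5 at price 155.
CS goes from (1/2)(4.5)(27) = 60.75 to 6.75 (computed as (164 - 155)(1.5) - (1/2)(6)(1.5)^2), a change of -54.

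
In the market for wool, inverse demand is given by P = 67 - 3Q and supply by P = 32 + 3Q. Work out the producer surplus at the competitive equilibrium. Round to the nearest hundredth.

Equilibrium: 67 - 3Q = 32 + 3Q, so Q* = 5.8333 and P* = 49.5.
The supply curve's price intercept is 32, so PS = (1/2)(Q*)(P* - 32) = (1/2)(5.8333)(17.5) = 51.0417.

51.04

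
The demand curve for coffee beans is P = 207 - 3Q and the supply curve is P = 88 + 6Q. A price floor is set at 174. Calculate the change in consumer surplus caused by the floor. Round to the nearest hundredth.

-80.74

Without the control, 207 - 3Q = 88 + 6Q so Q* = 13.2222 and P* = 167.3333.
At P = 174, buyers demand (207 - 174)/3 = 11 while sellers would supply more, so the quantity traded is 11 at price 174.
CS goes from (1/2)(13.2222)(39.6667) = 262.2407 to 181.5 (computed as (207 - 174)(11) - (1/2)(3)(11)^2), a change of -80.7407.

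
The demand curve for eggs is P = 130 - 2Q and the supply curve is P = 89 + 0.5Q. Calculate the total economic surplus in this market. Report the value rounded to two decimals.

336.20

Setting demand equal to supply, 41 = 2.5Q, so Q* = 16.4 and P* = 97.2.
Total surplus is the full triangle between the curves from 0 to Q*: (1/2)(16.4)(130 - 89) = 336.2.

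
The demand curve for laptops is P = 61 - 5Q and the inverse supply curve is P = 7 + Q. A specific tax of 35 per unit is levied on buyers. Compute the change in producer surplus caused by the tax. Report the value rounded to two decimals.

-35.49

Pre-tax equilibrium: 61 - 5Q = 7 + Q gives Q* = 9, P* = 16.
A tax on buyers shifts demand down by 35: (61 - 35) - 5Q = 7 + Q, so Q_t = 3.1667. Buyers pay P_b = 45.1667; sellers receive P_s = P_b - 35 = 10.1667.
Producers lose the trapezoid between P_s and P* out to Q_t plus the triangle from Q_t to Q*: change in PS = 5.0139 - 40.5 = -35.4861.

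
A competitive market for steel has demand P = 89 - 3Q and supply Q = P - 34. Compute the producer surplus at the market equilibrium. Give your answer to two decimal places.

Rewriting supply in inverse form: P = 34 + Q.
Equilibrium: 89 - 3Q = 34 + Q, so Q* = 13.75 and P* = 47.75.
The supply curve's price intercept is 34, so PS = (1/2)(Q*)(P* - 34) = (1/2)(13.75)(13.75) = 94.5312.

94.53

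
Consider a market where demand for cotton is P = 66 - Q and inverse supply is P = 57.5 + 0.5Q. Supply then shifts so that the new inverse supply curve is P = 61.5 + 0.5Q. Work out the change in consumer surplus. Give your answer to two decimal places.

-11.56

Initial equilibrium: Q_0 = 5.6667, P_0 = 60.3333; CS_0 = (1/2)(5.6667)(5.6667) = 16.0556, PS_0 = (1/2)(5.6667)(2.8333) = 8.0278.
New equilibrium: 66 - Q = 61.5 + 0.5Q gives Q_1 = 3, P_1 = 63; CS_1 = 4.5, PS_1 = 2.25.
Change in consumer surplus = 4.5 - 16.0556 = -11.5556.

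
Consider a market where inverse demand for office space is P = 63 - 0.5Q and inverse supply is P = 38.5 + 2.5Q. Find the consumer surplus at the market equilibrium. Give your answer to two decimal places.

Set 63 - 0.5Q = 38.5 + 2.5Q, which gives 24.5 = 3Q, so Q* = 8.1667 and P* = 63 - 0.5(8.1667) = 58.9167.
Consumer surplus is the triangle under demand above P*: (1/2)(8.1667)(63 - 58.9167) = (1/2)(8.1667)(4.0833) = 16.6736.

16.67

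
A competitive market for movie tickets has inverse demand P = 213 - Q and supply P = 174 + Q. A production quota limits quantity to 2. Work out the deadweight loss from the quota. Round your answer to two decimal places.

Without the quota, 213 - Q = 174 + Q gives Q* = 19.5.
At Q = 2 the demand price is 213 - (2) = 211 and the supply price is 174 + (2) = 176.
DWL = (1/2)(gap between curves at 2) x (Q* - 2) = (1/2)(35)(17.5) = 306.25.

306.25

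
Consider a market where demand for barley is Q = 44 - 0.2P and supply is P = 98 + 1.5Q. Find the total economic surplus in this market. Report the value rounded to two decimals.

1144.92

Rewriting demand in inverse form: P = 220 - 5Q.
Set 220 - 5Q = 98 + 1.5Q, which gives 122 = 6.5Q, so Q* = 18.7692 and P* = 220 - 5(18.7692) = 126.1538.
CS = (1/2)(18.7692)(93.8462) = 880.7101 and PS = (1/2)(18.7692)(28.1538) = 264.213, so total surplus = 1144.9231.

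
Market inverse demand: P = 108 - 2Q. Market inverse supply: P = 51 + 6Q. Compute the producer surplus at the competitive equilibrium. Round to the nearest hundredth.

Set 108 - 2Q = 51 + 6Q, which gives 57 = 8Q, so Q* = 7.125 and P* = 108 - 2(7.125) = 93.75.
Producer surplus is the triangle above supply below P*: (1/2)(7.125)(93.75 - 51) = (1/2)(7.125)(42.75) = 152.2969.

152.30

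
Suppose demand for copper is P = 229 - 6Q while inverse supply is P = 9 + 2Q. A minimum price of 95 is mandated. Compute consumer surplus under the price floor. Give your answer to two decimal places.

1496.33

Free-market equilibrium: 229 - 6Q = 9 + 2Q gives Q* = 27.5, P* = 64.
At the floor price 95, quantity demanded is (229 - 95)/6 = 22.3333; demand is the short side, so Q = 22.3333 trades at P = 95.
CS is the triangle under demand above 95: (1/2)(22.3333)(229 - 95) = 1496.3333.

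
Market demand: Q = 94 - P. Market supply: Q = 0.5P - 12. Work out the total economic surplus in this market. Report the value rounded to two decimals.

Rewriting demand in inverse form: P = 94 - Q.
Rewriting supply in inverse form: P = 24 + 2Q.
Equilibrium: 94 - Q = 24 + 2Q, so Q* = 23.3333 and P* = 70.6667.
CS = (1/2)(23.3333)(23.3333) = 272.2222 and PS = (1/2)(23.3333)(46.6667) = 544.4444, so total surplus = 816.6667.

816.67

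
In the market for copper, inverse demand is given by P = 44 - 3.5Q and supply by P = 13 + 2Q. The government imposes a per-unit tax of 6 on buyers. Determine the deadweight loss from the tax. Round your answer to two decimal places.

Pre-tax equilibrium: 44 - 3.5Q = 13 + 2Q gives Q* = 5.6364, P* = 24.2727.
With the tax, buyers' net willingness to pay falls by 6: (44 - 6) - 3.5Q = 13 + 2Q, so Q_t = 4.5455. Buyers pay P_b = 28.0909; sellers receive P_s = P_b - 6 = 22.0909.
Deadweight loss is the triangle between the curves from Q_t to Q*: (1/2)(5.6364 - 4.5455)(6) = 3.2727.

3.27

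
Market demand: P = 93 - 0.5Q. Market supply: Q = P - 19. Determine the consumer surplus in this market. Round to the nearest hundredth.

608.44

Rewriting supply in inverse form: P = 19 + Q.
Set 93 - 0.5Q = 19 + Q, which gives 74 = 1.5Q, so Q* = 49.3333 and P* = 93 - 0.5(49.3333) = 68.3333.
CS is the area between the demand curve and P* from 0 to Q*: (1/2)(49.3333)(24.6667) = 608.4444.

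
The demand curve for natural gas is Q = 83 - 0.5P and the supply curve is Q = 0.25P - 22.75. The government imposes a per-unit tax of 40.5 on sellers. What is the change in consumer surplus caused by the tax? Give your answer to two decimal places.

-123.19

Rewriting demand in inverse form: P = 166 - 2Q.
Rewriting supply in inverse form: P = 91 + 4Q.
Pre-tax equilibrium: 166 - 2Q = 91 + 4Q gives Q* = 12.5, P* = 141.
With the tax, sellers need 40.5 more per unit: 166 - 2Q = 91 + 4Q + 40.5, so Q_t = 5.75. Buyers pay P_b = 154.5; sellers receive P_s = P_b - 40.5 = 114.
CS falls from (1/2)(12.5)(25) = 156.25 to (1/2)(5.75)(11.5) = 33.0625, a change of -123.1875.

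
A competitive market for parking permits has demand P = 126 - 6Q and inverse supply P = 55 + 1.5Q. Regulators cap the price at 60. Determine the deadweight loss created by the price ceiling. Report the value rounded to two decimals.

141.07

Without the control, 126 - 6Q = 55 + 1.5Q so Q* = 9.4667 and P* = 69.2.
At P = 60, sellers supply (60 - 55)/1.5 = 3.3333 while buyers want more, so the quantity traded is 3.3333 at price 60.
The lost-trades triangle has base Q* - 3.3333 = 6.1333 and height equal to the gap between the curves at Q = 3.3333, which is 106 - 60 = 46. DWL = (1/2)(6.1333)(46) = 141.0667.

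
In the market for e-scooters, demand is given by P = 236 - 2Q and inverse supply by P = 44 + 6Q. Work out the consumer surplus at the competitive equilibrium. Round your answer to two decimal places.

Set 236 - 2Q = 44 + 6Q, which gives 192 = 8Q, so Q* = 24 and P* = 236 - 2(24) = 188.
CS is the area between the demand curve and P* from 0 to Q*: (1/2)(24)(48) = 576.

576.00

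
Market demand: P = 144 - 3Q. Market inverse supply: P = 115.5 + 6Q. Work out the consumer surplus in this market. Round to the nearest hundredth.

Set 144 - 3Q = 115.5 + 6Q, which gives 28.5 = 9Q, so Q* = 3.1667 and P* = 144 - 3(3.1667) = 134.5.
The demand choke price is 144, so CS = (1/2)(Q*)(144 - P*) = (1/2)(3.1667)(9.5) = 15.0417.

15.04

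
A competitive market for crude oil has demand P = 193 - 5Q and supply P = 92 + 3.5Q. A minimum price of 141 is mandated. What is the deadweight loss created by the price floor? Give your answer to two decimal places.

Without the control, 193 - 5Q = 92 + 3.5Q so Q* = 11.8824 and P* = 133.5882.
At P = 141, buyers demand (193 - 141)/5 = 10.4 while sellers would supply more, so the quantity traded is 10.4 at price 141.
At Q = 10.4 the demand price is 141 and the supply price is 128.4. Deadweight loss is the triangle between the curves from 10.4 to 11.8824: (1/2)(141 - 128.4)(11.8824 - 10.4) = 9.3388.

9.34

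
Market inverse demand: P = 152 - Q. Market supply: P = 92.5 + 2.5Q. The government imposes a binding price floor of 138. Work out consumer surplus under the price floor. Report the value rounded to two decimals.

98.00

Free-market equilibrium: 152 - Q = 92.5 + 2.5Q gives Q* = 17, P* = 135.
At the floor price 138, quantity demanded is (152 - 138)/1 = 14; demand is the short side, so Q = 14 trades at P = 138.
CS is the triangle under demand above 138: (1/2)(14)(152 - 138) = 98.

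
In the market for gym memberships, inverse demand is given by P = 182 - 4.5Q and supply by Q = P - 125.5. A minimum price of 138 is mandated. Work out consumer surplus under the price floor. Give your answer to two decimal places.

215.11

Rewriting supply in inverse form: P = 125.5 + Q.
Without the control, 182 - 4.5Q = 125.5 + Q so Q* = 10.2727 and P* = 135.7727.
At P = 138, buyers demand (182 - 138)/4.5 = 9.7778 while sellers would supply more, so the quantity traded is 9.7778 at price 138.
CS is the triangle under demand above 138: (1/2)(9.7778)(182 - 138) = 215.1111.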